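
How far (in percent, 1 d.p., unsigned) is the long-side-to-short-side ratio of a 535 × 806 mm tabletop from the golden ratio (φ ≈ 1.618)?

6.9%

Ratio = 806 / 535 ≈ 1.5065.
Ideal golden ratio ≈ 1.6180. |1.5065 − 1.6180| / 1.6180 ≈ 6.89% → 6.9%.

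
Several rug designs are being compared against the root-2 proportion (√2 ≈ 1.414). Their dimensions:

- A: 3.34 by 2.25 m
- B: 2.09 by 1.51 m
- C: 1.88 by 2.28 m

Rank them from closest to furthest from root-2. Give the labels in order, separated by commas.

A: 3.34/2.25 ≈ 1.484 → |1.484 − 1.414| = 0.070
B: 2.09/1.51 ≈ 1.384 → |1.384 − 1.414| = 0.030
C: 2.28/1.88 ≈ 1.213 → |1.213 − 1.414| = 0.201

B, A, C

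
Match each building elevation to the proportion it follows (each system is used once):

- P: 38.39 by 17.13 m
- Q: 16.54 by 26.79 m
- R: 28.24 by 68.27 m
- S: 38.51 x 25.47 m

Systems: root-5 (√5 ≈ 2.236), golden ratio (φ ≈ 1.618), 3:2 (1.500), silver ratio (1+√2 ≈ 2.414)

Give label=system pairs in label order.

Ratios: P ≈ 2.241; Q ≈ 1.620; R ≈ 2.417; S ≈ 1.512.
Targets: root-5 ≈ 2.236; golden ratio ≈ 1.618; 3:2 ≈ 1.500; silver ratio ≈ 2.414.

P=root-5, Q=golden ratio, R=silver ratio, S=3:2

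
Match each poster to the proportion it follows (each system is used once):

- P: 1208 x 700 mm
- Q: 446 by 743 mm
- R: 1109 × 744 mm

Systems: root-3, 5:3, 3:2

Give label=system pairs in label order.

P=root-3, Q=5:3, R=3:2

P = 1208/700 ≈ 1.726 → root-3 (1.732)
Q = 743/446 ≈ 1.666 → 5:3 (1.667)
R = 1109/744 ≈ 1.491 → 3:2 (1.500)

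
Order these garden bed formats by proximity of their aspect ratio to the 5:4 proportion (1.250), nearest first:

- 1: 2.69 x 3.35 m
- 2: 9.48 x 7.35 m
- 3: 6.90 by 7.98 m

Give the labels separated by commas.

1: 3.35/2.69 ≈ 1.245 → |1.245 − 1.250| = 0.005
2: 9.48/7.35 ≈ 1.290 → |1.290 − 1.250| = 0.040
3: 7.98/6.90 ≈ 1.157 → |1.157 − 1.250| = 0.093

1, 2, 3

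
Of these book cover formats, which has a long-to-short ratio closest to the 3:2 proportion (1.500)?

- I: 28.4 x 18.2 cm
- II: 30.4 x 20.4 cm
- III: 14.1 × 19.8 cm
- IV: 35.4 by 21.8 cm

Target 3:2 ≈ 1.500.
I: 1.560 (Δ0.060)  II: 1.490 (Δ0.010)  III: 1.404 (Δ0.096)  IV: 1.624 (Δ0.124)

II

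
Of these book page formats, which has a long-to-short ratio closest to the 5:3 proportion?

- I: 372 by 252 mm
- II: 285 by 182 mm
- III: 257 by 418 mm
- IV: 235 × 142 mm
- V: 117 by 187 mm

IV

Target 5:3 ≈ 1.667.
I: 1.476 (Δ0.191)  II: 1.566 (Δ0.101)  III: 1.626 (Δ0.041)  IV: 1.655 (Δ0.012)  V: 1.598 (Δ0.069)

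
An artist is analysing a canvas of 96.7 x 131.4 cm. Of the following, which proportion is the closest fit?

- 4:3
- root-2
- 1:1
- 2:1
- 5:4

131.4/96.7 ≈ 1.359. Nearest candidates are 4:3 (1.333, off by 0.026) and root-2 (1.414, off by 0.055).

4:3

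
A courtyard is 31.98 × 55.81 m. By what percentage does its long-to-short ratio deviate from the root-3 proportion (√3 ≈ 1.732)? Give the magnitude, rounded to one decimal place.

Ratio = 55.81 / 31.98 ≈ 1.7452.
Ideal root-3 ≈ 1.7321. |1.7452 − 1.7321| / 1.7321 ≈ 0.76% → 0.8%.

0.8%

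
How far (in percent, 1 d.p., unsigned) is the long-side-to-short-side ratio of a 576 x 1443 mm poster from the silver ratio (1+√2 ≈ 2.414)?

3.8%

Ratio = 1443 / 576 ≈ 2.5052.
Ideal silver ratio ≈ 2.4142. |2.5052 − 2.4142| / 2.4142 ≈ 3.77% → 3.8%.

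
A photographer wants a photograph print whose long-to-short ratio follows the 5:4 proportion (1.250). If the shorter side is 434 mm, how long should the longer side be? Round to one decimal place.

5:4 = 1.25000.
Longer side = 434 × 1.25000 ≈ 542.500 → 542.5 mm.

542.5 mm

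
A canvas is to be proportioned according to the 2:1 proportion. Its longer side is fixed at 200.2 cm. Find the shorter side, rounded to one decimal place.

100.1 cm

2:1 = 2.00000.
Shorter side = 200.2 ÷ 2.00000 ≈ 100.100 → 100.1 cm.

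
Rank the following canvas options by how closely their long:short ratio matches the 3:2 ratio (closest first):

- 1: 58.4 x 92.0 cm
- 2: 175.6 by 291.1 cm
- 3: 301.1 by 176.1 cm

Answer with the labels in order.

1: 92.0/58.4 ≈ 1.575 → |1.575 − 1.500| = 0.075
2: 291.1/175.6 ≈ 1.658 → |1.658 − 1.500| = 0.158
3: 301.1/176.1 ≈ 1.710 → |1.710 − 1.500| = 0.210

1, 2, 3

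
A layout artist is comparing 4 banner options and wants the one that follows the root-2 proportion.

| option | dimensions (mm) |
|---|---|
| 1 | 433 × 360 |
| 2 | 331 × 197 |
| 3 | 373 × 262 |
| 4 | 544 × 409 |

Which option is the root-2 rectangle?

Ratios (long/short): 1 ≈ 1.203; 2 ≈ 1.680; 3 ≈ 1.424; 4 ≈ 1.330.
root-2 ≈ 1.414; option 3 is nearest (Δ 0.010).

3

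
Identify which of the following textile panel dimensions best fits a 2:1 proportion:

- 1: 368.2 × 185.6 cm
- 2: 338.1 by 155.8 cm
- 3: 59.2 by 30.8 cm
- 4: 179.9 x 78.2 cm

1

Target 2:1 ≈ 2.000.
1: 1.984 (Δ0.016)  2: 2.170 (Δ0.170)  3: 1.922 (Δ0.078)  4: 2.301 (Δ0.301)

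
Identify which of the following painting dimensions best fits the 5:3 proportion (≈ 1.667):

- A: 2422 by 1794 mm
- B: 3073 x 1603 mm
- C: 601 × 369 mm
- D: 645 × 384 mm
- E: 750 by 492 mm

D

Ratios (long/short): A ≈ 1.350; B ≈ 1.917; C ≈ 1.629; D ≈ 1.680; E ≈ 1.524.
5:3 ≈ 1.667; option D is nearest (Δ 0.013).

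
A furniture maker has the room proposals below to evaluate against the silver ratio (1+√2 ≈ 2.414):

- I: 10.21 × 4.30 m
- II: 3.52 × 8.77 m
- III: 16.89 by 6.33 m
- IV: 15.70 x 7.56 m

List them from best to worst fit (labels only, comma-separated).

I, II, III, IV

Ratios: I = 10.21 / 4.30 ≈ 2.374; II = 8.77 / 3.52 ≈ 2.491; III = 16.89 / 6.33 ≈ 2.668; IV = 15.70 / 7.56 ≈ 2.077.
|Δ from 2.414|: I 0.040; II 0.077; III 0.254; IV 0.337.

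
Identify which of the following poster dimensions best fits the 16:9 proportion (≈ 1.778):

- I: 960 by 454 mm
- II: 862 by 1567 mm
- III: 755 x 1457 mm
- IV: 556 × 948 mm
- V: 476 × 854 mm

V

Ratios (long/short): I ≈ 2.115; II ≈ 1.818; III ≈ 1.930; IV ≈ 1.705; V ≈ 1.794.
16:9 ≈ 1.778; option V is nearest (Δ 0.016).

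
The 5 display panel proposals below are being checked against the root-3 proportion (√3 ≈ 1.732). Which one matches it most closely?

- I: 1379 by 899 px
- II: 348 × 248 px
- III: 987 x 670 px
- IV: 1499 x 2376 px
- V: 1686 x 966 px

Ratios (long/short): I ≈ 1.534; II ≈ 1.403; III ≈ 1.473; IV ≈ 1.585; V ≈ 1.745.
root-3 ≈ 1.732; option V is nearest (Δ 0.013).

V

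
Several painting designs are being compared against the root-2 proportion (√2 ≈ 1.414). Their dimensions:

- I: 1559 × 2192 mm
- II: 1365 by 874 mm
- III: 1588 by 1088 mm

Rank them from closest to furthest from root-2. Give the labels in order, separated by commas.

I: 2192/1559 ≈ 1.406 → |1.406 − 1.414| = 0.008
II: 1365/874 ≈ 1.562 → |1.562 − 1.414| = 0.148
III: 1588/1088 ≈ 1.460 → |1.460 − 1.414| = 0.046

I, III, II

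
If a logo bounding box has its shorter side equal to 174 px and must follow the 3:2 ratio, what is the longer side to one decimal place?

3:2 = 1.50000.
Longer side = 174 × 1.50000 ≈ 261.000 → 261.0 px.

261.0 px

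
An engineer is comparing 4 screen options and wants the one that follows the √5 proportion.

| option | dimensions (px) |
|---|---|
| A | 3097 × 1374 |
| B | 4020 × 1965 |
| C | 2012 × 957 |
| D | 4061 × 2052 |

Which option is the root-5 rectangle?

A

Ratios (long/short): A ≈ 2.254; B ≈ 2.046; C ≈ 2.102; D ≈ 1.979.
root-5 ≈ 2.236; option A is nearest (Δ 0.018).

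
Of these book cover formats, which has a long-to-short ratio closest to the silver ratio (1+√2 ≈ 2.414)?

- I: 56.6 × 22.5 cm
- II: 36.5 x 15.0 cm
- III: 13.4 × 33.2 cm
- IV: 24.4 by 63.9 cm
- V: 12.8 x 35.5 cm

Ratios (long/short): I ≈ 2.516; II ≈ 2.433; III ≈ 2.478; IV ≈ 2.619; V ≈ 2.773.
silver ratio ≈ 2.414; option II is nearest (Δ 0.019).

II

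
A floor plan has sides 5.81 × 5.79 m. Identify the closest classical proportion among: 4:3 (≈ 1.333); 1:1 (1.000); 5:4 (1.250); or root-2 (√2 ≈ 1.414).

5.81/5.79 ≈ 1.003. Nearest candidates are 1:1 (1.000, off by 0.003) and 5:4 (1.250, off by 0.247).

1:1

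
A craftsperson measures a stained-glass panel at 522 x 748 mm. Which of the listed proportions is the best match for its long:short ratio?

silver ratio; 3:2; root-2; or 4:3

root-2

Ratio = 748 / 522 ≈ 1.433.
Distances: silver ratio 2.414 (Δ 0.981); 3:2 1.500 (Δ 0.067); root-2 1.414 (Δ 0.019); 4:3 1.333 (Δ 0.100).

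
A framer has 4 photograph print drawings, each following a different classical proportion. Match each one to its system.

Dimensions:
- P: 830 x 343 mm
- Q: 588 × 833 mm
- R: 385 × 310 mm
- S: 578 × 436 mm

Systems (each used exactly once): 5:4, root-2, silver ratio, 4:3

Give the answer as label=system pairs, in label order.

P=silver ratio, Q=root-2, R=5:4, S=4:3

P = 830/343 ≈ 2.420 → silver ratio (2.414)
Q = 833/588 ≈ 1.417 → root-2 (1.414)
R = 385/310 ≈ 1.242 → 5:4 (1.250)
S = 578/436 ≈ 1.326 → 4:3 (1.333)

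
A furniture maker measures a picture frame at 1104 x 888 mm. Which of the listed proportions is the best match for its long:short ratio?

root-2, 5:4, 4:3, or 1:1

5:4

Ratio = 1104 / 888 ≈ 1.243.
Distances: root-2 1.414 (Δ 0.171); 5:4 1.250 (Δ 0.007); 4:3 1.333 (Δ 0.090); 1:1 1.000 (Δ 0.243).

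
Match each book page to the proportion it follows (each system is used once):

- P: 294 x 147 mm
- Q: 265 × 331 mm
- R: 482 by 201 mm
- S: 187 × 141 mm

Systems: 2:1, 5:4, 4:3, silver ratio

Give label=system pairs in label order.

P=2:1, Q=5:4, R=silver ratio, S=4:3

Ratios: P ≈ 2.000; Q ≈ 1.249; R ≈ 2.398; S ≈ 1.326.
Targets: 2:1 ≈ 2.000; 5:4 ≈ 1.250; 4:3 ≈ 1.333; silver ratio ≈ 2.414.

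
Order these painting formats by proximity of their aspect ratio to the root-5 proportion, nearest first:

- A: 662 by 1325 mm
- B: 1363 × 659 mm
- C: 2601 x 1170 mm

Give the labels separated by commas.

Ratios: A = 1325 / 662 ≈ 2.002; B = 1363 / 659 ≈ 2.068; C = 2601 / 1170 ≈ 2.223.
|Δ from 2.236|: A 0.234; B 0.168; C 0.013.

C, B, A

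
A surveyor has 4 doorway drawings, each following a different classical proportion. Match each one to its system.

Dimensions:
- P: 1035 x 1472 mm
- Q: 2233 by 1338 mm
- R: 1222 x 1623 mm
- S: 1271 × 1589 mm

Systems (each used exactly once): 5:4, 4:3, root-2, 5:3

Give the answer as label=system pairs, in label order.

Ratios: P ≈ 1.422; Q ≈ 1.669; R ≈ 1.328; S ≈ 1.250.
Targets: 5:4 ≈ 1.250; 4:3 ≈ 1.333; root-2 ≈ 1.414; 5:3 ≈ 1.667.

P=root-2, Q=5:3, R=4:3, S=5:4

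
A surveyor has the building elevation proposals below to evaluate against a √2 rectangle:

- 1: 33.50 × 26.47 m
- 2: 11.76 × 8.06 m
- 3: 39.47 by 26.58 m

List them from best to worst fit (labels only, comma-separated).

Ratios: 1 = 33.50 / 26.47 ≈ 1.266; 2 = 11.76 / 8.06 ≈ 1.459; 3 = 39.47 / 26.58 ≈ 1.485.
|Δ from 1.414|: 1 0.148; 2 0.045; 3 0.071.

2, 3, 1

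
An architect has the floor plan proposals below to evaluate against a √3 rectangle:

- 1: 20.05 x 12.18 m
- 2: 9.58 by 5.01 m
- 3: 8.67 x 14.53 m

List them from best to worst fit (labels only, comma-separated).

Ratios: 1 = 20.05 / 12.18 ≈ 1.646; 2 = 9.58 / 5.01 ≈ 1.912; 3 = 14.53 / 8.67 ≈ 1.676.
|Δ from 1.732|: 1 0.086; 2 0.180; 3 0.056.

3, 1, 2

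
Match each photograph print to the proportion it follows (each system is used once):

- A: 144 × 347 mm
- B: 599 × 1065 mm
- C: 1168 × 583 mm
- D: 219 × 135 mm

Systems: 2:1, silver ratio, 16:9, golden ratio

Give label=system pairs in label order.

A = 347/144 ≈ 2.410 → silver ratio (2.414)
B = 1065/599 ≈ 1.778 → 16:9 (1.778)
C = 1168/583 ≈ 2.003 → 2:1 (2.000)
D = 219/135 ≈ 1.622 → golden ratio (1.618)

A=silver ratio, B=16:9, C=2:1, D=golden ratio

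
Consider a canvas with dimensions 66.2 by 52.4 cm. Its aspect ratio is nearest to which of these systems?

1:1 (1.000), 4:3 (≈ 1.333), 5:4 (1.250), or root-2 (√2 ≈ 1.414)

5:4

66.2/52.4 ≈ 1.263. Nearest candidates are 5:4 (1.250, off by 0.013) and 4:3 (1.333, off by 0.070).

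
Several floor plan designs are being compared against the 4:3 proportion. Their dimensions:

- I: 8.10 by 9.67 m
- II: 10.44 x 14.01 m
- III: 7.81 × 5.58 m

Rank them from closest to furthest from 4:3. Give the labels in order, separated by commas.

II, III, I

Ratios: I = 9.67 / 8.10 ≈ 1.194; II = 14.01 / 10.44 ≈ 1.342; III = 7.81 / 5.58 ≈ 1.400.
|Δ from 1.333|: I 0.139; II 0.009; III 0.067.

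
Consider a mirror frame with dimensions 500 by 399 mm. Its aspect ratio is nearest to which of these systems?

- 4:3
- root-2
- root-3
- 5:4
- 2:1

Ratio = 500 / 399 ≈ 1.253.
Distances: 4:3 1.333 (Δ 0.080); root-2 1.414 (Δ 0.161); root-3 1.732 (Δ 0.479); 5:4 1.250 (Δ 0.003); 2:1 2.000 (Δ 0.747).

5:4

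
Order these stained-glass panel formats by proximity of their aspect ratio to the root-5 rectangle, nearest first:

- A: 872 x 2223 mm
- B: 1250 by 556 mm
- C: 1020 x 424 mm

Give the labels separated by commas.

B, C, A

A: 2223/872 ≈ 2.549 → |2.549 − 2.236| = 0.313
B: 1250/556 ≈ 2.248 → |2.248 − 2.236| = 0.012
C: 1020/424 ≈ 2.406 → |2.406 − 2.236| = 0.170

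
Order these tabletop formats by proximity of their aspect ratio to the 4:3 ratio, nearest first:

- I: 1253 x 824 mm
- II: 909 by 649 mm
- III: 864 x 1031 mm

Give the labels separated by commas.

Ratios: I = 1253 / 824 ≈ 1.521; II = 909 / 649 ≈ 1.401; III = 1031 / 864 ≈ 1.193.
|Δ from 1.333|: I 0.188; II 0.068; III 0.140.

II, III, I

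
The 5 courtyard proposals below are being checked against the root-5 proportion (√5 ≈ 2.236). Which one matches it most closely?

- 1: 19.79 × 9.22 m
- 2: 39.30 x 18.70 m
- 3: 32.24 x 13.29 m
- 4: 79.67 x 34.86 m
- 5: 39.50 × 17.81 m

Target root-5 ≈ 2.236.
1: 2.146 (Δ0.090)  2: 2.102 (Δ0.134)  3: 2.426 (Δ0.190)  4: 2.285 (Δ0.049)  5: 2.218 (Δ0.018)

5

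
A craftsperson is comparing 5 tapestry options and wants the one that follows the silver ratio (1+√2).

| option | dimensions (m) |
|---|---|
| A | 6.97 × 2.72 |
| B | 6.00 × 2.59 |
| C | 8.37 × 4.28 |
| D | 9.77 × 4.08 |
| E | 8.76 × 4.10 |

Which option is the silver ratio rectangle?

Target silver ratio ≈ 2.414.
A: 2.562 (Δ0.148)  B: 2.317 (Δ0.097)  C: 1.956 (Δ0.458)  D: 2.395 (Δ0.019)  E: 2.137 (Δ0.277)

D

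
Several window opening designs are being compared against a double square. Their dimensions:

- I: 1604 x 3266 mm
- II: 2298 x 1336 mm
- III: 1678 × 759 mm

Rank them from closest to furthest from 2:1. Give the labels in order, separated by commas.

Ratios: I = 3266 / 1604 ≈ 2.036; II = 2298 / 1336 ≈ 1.720; III = 1678 / 759 ≈ 2.211.
|Δ from 2.000|: I 0.036; II 0.280; III 0.211.

I, III, II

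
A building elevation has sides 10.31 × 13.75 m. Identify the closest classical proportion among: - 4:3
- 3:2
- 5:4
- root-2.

Ratio = 13.75 / 10.31 ≈ 1.334.
Distances: 4:3 1.333 (Δ 0.001); 3:2 1.500 (Δ 0.166); 5:4 1.250 (Δ 0.084); root-2 1.414 (Δ 0.080).

4:3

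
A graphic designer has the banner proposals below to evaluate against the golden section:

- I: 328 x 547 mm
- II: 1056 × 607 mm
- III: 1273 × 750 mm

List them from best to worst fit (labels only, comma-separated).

I: 547/328 ≈ 1.668 → |1.668 − 1.618| = 0.050
II: 1056/607 ≈ 1.740 → |1.740 − 1.618| = 0.122
III: 1273/750 ≈ 1.697 → |1.697 − 1.618| = 0.079

I, III, II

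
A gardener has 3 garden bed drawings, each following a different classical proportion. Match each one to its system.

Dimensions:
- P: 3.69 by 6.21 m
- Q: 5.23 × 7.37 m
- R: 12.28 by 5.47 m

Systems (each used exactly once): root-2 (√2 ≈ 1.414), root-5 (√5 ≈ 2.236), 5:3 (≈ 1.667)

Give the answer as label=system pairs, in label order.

Ratios: P ≈ 1.683; Q ≈ 1.409; R ≈ 2.245.
Targets: root-2 ≈ 1.414; root-5 ≈ 2.236; 5:3 ≈ 1.667.

P=5:3, Q=root-2, R=root-5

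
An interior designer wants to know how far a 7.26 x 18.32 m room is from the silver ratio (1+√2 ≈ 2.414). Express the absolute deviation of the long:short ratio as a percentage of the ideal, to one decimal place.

4.5%

Ratio = 18.32 / 7.26 ≈ 2.5234.
Ideal silver ratio ≈ 2.4142. |2.5234 − 2.4142| / 2.4142 ≈ 4.52% → 4.5%.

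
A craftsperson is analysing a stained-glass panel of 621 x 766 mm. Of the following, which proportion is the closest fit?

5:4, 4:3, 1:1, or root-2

5:4

766/621 ≈ 1.233. Nearest candidates are 5:4 (1.250, off by 0.017) and 4:3 (1.333, off by 0.100).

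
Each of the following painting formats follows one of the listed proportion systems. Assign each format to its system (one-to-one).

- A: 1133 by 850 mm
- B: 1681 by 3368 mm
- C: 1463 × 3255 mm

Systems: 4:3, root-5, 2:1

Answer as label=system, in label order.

A=4:3, B=2:1, C=root-5

Ratios: A ≈ 1.333; B ≈ 2.004; C ≈ 2.225.
Targets: 4:3 ≈ 1.333; root-5 ≈ 2.236; 2:1 ≈ 2.000.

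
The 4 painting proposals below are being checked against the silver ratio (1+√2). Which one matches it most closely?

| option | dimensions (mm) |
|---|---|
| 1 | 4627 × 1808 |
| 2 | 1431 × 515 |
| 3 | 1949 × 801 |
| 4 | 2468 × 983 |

Ratios (long/short): 1 ≈ 2.559; 2 ≈ 2.779; 3 ≈ 2.433; 4 ≈ 2.511.
silver ratio ≈ 2.414; option 3 is nearest (Δ 0.019).

3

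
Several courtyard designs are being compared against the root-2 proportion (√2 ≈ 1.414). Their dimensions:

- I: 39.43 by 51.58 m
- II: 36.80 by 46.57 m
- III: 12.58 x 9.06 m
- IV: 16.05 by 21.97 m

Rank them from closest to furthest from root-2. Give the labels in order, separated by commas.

III, IV, I, II

I: 51.58/39.43 ≈ 1.308 → |1.308 − 1.414| = 0.106
II: 46.57/36.80 ≈ 1.265 → |1.265 − 1.414| = 0.149
III: 12.58/9.06 ≈ 1.389 → |1.389 − 1.414| = 0.025
IV: 21.97/16.05 ≈ 1.369 → |1.369 − 1.414| = 0.045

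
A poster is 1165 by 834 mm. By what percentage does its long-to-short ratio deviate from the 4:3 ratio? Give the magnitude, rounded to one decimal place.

4.8%

Ratio = 1165 / 834 ≈ 1.3969.
Ideal 4:3 ≈ 1.3333. |1.3969 − 1.3333| / 1.3333 ≈ 4.77% → 4.8%.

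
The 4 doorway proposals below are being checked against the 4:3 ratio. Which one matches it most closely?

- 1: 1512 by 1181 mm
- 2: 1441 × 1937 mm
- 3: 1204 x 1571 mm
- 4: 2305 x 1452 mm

2

Target 4:3 ≈ 1.333.
1: 1.280 (Δ0.053)  2: 1.344 (Δ0.011)  3: 1.305 (Δ0.028)  4: 1.587 (Δ0.254)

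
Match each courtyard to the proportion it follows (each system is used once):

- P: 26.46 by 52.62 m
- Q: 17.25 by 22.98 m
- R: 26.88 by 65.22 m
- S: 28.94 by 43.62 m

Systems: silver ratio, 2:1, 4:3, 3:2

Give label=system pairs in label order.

P=2:1, Q=4:3, R=silver ratio, S=3:2

P = 52.62/26.46 ≈ 1.989 → 2:1 (2.000)
Q = 22.98/17.25 ≈ 1.332 → 4:3 (1.333)
R = 65.22/26.88 ≈ 2.426 → silver ratio (2.414)
S = 43.62/28.94 ≈ 1.507 → 3:2 (1.500)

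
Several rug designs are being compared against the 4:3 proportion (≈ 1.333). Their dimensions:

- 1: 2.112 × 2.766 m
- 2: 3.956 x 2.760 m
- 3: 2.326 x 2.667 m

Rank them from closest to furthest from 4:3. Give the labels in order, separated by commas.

1, 2, 3

1: 2.766/2.112 ≈ 1.310 → |1.310 − 1.333| = 0.023
2: 3.956/2.760 ≈ 1.433 → |1.433 − 1.333| = 0.100
3: 2.667/2.326 ≈ 1.147 → |1.147 − 1.333| = 0.186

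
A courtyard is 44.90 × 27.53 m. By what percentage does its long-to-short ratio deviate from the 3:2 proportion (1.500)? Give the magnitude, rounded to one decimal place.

8.7%

Ratio = 44.90 / 27.53 ≈ 1.6309.
Ideal 3:2 = 1.5000. |1.6309 − 1.5000| / 1.5000 ≈ 8.73% → 8.7%.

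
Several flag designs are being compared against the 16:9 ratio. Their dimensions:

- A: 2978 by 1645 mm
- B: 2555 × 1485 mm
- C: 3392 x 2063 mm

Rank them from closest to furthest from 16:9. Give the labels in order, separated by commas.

A: 2978/1645 ≈ 1.810 → |1.810 − 1.778| = 0.032
B: 2555/1485 ≈ 1.721 → |1.721 − 1.778| = 0.057
C: 3392/2063 ≈ 1.644 → |1.644 − 1.778| = 0.134

A, B, C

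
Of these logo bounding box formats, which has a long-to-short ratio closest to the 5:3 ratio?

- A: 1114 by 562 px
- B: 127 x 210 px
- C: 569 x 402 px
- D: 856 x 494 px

B

Target 5:3 ≈ 1.667.
A: 1.982 (Δ0.315)  B: 1.654 (Δ0.013)  C: 1.415 (Δ0.252)  D: 1.733 (Δ0.066)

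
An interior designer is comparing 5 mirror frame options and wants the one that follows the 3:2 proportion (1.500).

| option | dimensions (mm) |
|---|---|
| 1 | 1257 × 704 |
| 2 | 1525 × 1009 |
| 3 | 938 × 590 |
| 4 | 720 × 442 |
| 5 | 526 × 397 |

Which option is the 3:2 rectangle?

Ratios (long/short): 1 ≈ 1.786; 2 ≈ 1.511; 3 ≈ 1.590; 4 ≈ 1.629; 5 ≈ 1.325.
3:2 ≈ 1.500; option 2 is nearest (Δ 0.011).

2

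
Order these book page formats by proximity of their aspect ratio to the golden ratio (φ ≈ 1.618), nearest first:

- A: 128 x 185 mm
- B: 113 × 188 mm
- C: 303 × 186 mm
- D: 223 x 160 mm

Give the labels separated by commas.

Ratios: A = 185 / 128 ≈ 1.445; B = 188 / 113 ≈ 1.664; C = 303 / 186 ≈ 1.629; D = 223 / 160 ≈ 1.394.
|Δ from 1.618|: A 0.173; B 0.046; C 0.011; D 0.224.

C, B, A, D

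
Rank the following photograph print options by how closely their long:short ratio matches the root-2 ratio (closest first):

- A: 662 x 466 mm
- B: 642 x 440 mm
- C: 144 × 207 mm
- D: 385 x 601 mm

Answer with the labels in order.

A: 662/466 ≈ 1.421 → |1.421 − 1.414| = 0.007
B: 642/440 ≈ 1.459 → |1.459 − 1.414| = 0.045
C: 207/144 ≈ 1.438 → |1.438 − 1.414| = 0.024
D: 601/385 ≈ 1.561 → |1.561 − 1.414| = 0.147

A, C, B, D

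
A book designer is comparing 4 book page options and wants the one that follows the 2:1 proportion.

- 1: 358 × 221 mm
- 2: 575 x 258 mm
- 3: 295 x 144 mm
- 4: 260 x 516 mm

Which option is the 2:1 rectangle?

4

Ratios (long/short): 1 ≈ 1.620; 2 ≈ 2.229; 3 ≈ 2.049; 4 ≈ 1.985.
2:1 ≈ 2.000; option 4 is nearest (Δ 0.015).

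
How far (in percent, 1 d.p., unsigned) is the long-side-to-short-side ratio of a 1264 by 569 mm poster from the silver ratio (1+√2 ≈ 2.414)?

8.0%

Ratio = 1264 / 569 ≈ 2.2214.
Ideal silver ratio ≈ 2.4142. |2.2214 − 2.4142| / 2.4142 ≈ 7.99% → 8.0%.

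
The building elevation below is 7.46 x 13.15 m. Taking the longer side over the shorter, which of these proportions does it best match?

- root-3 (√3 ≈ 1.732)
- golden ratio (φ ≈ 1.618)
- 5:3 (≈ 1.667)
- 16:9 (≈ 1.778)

16:9

Ratio = 13.15 / 7.46 ≈ 1.763.
Distances: root-3 1.732 (Δ 0.031); golden ratio 1.618 (Δ 0.145); 5:3 1.667 (Δ 0.096); 16:9 1.778 (Δ 0.015).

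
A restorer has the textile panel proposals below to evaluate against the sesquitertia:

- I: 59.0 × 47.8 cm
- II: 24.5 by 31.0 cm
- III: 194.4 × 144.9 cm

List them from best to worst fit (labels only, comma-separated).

Ratios: I = 59.0 / 47.8 ≈ 1.234; II = 31.0 / 24.5 ≈ 1.265; III = 194.4 / 144.9 ≈ 1.342.
|Δ from 1.333|: I 0.099; II 0.068; III 0.009.

III, II, I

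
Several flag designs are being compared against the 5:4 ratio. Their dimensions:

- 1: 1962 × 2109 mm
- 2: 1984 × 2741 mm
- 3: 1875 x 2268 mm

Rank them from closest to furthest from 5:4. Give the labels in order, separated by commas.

3, 2, 1

1: 2109/1962 ≈ 1.075 → |1.075 − 1.250| = 0.175
2: 2741/1984 ≈ 1.382 → |1.382 − 1.250| = 0.132
3: 2268/1875 ≈ 1.210 → |1.210 − 1.250| = 0.040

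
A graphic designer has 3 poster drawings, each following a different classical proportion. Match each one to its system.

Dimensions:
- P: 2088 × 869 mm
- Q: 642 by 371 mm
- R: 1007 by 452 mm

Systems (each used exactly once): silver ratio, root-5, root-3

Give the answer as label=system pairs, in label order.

Ratios: P ≈ 2.403; Q ≈ 1.730; R ≈ 2.228.
Targets: silver ratio ≈ 2.414; root-5 ≈ 2.236; root-3 ≈ 1.732.

P=silver ratio, Q=root-3, R=root-5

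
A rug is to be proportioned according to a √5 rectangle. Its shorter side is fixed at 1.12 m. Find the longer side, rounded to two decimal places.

root-5 ≈ 2.23607.
Longer side = 1.12 × 2.23607 ≈ 2.5044 → 2.50 m.

2.50 m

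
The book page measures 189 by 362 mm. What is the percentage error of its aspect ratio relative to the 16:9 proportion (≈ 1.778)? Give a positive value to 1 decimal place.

7.7%

Ratio = 362 / 189 ≈ 1.9153.
Ideal 16:9 ≈ 1.7778. |1.9153 − 1.7778| / 1.7778 ≈ 7.73% → 7.7%.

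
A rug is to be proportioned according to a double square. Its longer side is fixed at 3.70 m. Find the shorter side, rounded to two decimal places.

2:1 = 2.00000.
Shorter side = 3.70 ÷ 2.00000 ≈ 1.8500 → 1.85 m.

1.85 m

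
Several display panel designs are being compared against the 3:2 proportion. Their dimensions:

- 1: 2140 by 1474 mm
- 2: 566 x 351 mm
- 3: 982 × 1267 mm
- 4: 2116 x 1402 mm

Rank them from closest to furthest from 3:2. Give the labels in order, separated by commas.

Ratios: 1 = 2140 / 1474 ≈ 1.452; 2 = 566 / 351 ≈ 1.613; 3 = 1267 / 982 ≈ 1.290; 4 = 2116 / 1402 ≈ 1.509.
|Δ from 1.500|: 1 0.048; 2 0.113; 3 0.210; 4 0.009.

4, 1, 2, 3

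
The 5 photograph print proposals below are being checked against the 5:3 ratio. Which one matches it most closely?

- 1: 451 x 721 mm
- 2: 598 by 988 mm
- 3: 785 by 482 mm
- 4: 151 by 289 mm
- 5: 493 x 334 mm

Ratios (long/short): 1 ≈ 1.599; 2 ≈ 1.652; 3 ≈ 1.629; 4 ≈ 1.914; 5 ≈ 1.476.
5:3 ≈ 1.667; option 2 is nearest (Δ 0.015).

2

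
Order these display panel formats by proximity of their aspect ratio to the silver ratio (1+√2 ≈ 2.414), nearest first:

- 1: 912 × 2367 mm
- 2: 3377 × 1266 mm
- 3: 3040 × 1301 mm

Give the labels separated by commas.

3, 1, 2

Ratios: 1 = 2367 / 912 ≈ 2.595; 2 = 3377 / 1266 ≈ 2.667; 3 = 3040 / 1301 ≈ 2.337.
|Δ from 2.414|: 1 0.181; 2 0.253; 3 0.077.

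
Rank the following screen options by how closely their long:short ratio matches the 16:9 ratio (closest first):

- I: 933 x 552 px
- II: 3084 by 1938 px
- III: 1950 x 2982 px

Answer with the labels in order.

I: 933/552 ≈ 1.690 → |1.690 − 1.778| = 0.088
II: 3084/1938 ≈ 1.591 → |1.591 − 1.778| = 0.187
III: 2982/1950 ≈ 1.529 → |1.529 − 1.778| = 0.249

I, II, III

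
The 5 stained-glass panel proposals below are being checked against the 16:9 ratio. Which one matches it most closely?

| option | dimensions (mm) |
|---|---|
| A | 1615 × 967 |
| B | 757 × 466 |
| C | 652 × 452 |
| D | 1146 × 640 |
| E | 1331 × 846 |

D

Target 16:9 ≈ 1.778.
A: 1.670 (Δ0.108)  B: 1.624 (Δ0.154)  C: 1.442 (Δ0.336)  D: 1.791 (Δ0.013)  E: 1.573 (Δ0.205)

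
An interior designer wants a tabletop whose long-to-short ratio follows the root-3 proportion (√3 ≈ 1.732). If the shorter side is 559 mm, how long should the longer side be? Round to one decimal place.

968.2 mm

root-3 ≈ 1.73205.
Longer side = 559 × 1.73205 ≈ 968.216 → 968.2 mm.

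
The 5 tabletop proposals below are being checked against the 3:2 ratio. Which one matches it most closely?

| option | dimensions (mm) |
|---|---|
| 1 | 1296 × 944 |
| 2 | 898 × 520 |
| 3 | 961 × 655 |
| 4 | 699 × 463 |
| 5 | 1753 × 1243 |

4

Target 3:2 ≈ 1.500.
1: 1.373 (Δ0.127)  2: 1.727 (Δ0.227)  3: 1.467 (Δ0.033)  4: 1.510 (Δ0.010)  5: 1.410 (Δ0.090)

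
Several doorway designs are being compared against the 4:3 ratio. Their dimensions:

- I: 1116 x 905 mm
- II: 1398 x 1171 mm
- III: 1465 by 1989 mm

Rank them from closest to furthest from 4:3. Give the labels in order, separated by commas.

Ratios: I = 1116 / 905 ≈ 1.233; II = 1398 / 1171 ≈ 1.194; III = 1989 / 1465 ≈ 1.358.
|Δ from 1.333|: I 0.100; II 0.139; III 0.025.

III, I, II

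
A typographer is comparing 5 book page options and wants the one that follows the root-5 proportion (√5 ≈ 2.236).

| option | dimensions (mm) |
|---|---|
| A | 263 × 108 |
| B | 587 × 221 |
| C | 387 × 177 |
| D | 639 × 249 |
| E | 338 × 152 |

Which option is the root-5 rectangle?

E

Ratios (long/short): A ≈ 2.435; B ≈ 2.656; C ≈ 2.186; D ≈ 2.566; E ≈ 2.224.
root-5 ≈ 2.236; option E is nearest (Δ 0.012).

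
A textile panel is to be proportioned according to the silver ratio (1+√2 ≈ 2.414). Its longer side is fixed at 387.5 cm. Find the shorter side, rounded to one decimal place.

silver ratio ≈ 2.41421.
Shorter side = 387.5 ÷ 2.41421 ≈ 160.508 → 160.5 cm.

160.5 cm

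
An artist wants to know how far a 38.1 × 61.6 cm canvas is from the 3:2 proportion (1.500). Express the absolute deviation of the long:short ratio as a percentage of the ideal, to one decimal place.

Ratio = 61.6 / 38.1 ≈ 1.6168.
Ideal 3:2 = 1.5000. |1.6168 − 1.5000| / 1.5000 ≈ 7.79% → 7.8%.

7.8%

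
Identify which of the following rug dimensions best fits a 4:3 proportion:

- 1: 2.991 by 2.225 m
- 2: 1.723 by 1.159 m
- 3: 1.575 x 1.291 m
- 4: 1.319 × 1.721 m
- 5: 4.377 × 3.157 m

1

Target 4:3 ≈ 1.333.
1: 1.344 (Δ0.011)  2: 1.487 (Δ0.154)  3: 1.220 (Δ0.113)  4: 1.305 (Δ0.028)  5: 1.386 (Δ0.053)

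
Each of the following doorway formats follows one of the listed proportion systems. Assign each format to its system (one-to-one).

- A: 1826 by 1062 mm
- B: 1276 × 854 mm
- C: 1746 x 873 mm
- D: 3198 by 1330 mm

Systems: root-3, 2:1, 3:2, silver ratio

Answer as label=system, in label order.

Ratios: A ≈ 1.719; B ≈ 1.494; C ≈ 2.000; D ≈ 2.405.
Targets: root-3 ≈ 1.732; 2:1 ≈ 2.000; 3:2 ≈ 1.500; silver ratio ≈ 2.414.

A=root-3, B=3:2, C=2:1, D=silver ratio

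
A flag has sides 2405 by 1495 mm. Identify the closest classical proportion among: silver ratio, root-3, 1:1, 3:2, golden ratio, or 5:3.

golden ratio

2405/1495 ≈ 1.609. Nearest candidates are golden ratio (1.618, off by 0.009) and 5:3 (1.667, off by 0.058).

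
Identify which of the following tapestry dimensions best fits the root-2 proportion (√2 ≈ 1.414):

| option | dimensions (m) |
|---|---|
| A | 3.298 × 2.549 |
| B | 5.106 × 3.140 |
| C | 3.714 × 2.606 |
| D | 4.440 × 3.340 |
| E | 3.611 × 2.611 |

C

Ratios (long/short): A ≈ 1.294; B ≈ 1.626; C ≈ 1.425; D ≈ 1.329; E ≈ 1.383.
root-2 ≈ 1.414; option C is nearest (Δ 0.011).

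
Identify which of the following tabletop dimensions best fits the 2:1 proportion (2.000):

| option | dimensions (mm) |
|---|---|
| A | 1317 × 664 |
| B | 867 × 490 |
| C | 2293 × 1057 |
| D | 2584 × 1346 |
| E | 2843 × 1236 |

Ratios (long/short): A ≈ 1.983; B ≈ 1.769; C ≈ 2.169; D ≈ 1.920; E ≈ 2.300.
2:1 ≈ 2.000; option A is nearest (Δ 0.017).

A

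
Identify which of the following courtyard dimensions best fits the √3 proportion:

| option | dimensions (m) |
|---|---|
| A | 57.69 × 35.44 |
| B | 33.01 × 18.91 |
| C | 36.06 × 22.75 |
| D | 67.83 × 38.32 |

Target root-3 ≈ 1.732.
A: 1.628 (Δ0.104)  B: 1.746 (Δ0.014)  C: 1.585 (Δ0.147)  D: 1.770 (Δ0.038)

B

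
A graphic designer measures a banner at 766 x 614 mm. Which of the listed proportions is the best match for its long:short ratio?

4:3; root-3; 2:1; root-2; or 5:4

5:4

Ratio = 766 / 614 ≈ 1.248.
Distances: 4:3 1.333 (Δ 0.085); root-3 1.732 (Δ 0.484); 2:1 2.000 (Δ 0.752); root-2 1.414 (Δ 0.166); 5:4 1.250 (Δ 0.002).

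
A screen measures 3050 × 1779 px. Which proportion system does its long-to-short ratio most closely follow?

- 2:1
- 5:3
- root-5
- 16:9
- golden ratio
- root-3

3050/1779 ≈ 1.714. Nearest candidates are root-3 (1.732, off by 0.018) and 5:3 (1.667, off by 0.047).

root-3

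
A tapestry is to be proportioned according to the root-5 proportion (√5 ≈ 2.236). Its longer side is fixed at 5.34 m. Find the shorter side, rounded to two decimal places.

root-5 ≈ 2.23607.
Shorter side = 5.34 ÷ 2.23607 ≈ 2.3881 → 2.39 m.

2.39 m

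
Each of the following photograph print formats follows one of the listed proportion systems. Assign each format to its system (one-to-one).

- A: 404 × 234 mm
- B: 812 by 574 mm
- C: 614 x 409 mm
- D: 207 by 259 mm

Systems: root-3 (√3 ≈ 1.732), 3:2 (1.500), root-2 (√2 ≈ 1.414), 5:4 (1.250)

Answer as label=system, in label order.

Ratios: A ≈ 1.726; B ≈ 1.415; C ≈ 1.501; D ≈ 1.251.
Targets: root-3 ≈ 1.732; 3:2 ≈ 1.500; root-2 ≈ 1.414; 5:4 ≈ 1.250.

A=root-3, B=root-2, C=3:2, D=5:4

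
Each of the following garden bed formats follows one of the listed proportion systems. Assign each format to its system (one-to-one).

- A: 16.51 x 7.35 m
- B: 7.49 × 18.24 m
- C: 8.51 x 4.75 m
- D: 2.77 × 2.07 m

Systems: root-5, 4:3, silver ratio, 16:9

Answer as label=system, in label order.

A=root-5, B=silver ratio, C=16:9, D=4:3

Ratios: A ≈ 2.246; B ≈ 2.435; C ≈ 1.792; D ≈ 1.338.
Targets: root-5 ≈ 2.236; 4:3 ≈ 1.333; silver ratio ≈ 2.414; 16:9 ≈ 1.778.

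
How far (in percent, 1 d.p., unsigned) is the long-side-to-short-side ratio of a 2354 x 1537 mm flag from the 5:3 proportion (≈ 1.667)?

Ratio = 2354 / 1537 ≈ 1.5316.
Ideal 5:3 ≈ 1.6667. |1.5316 − 1.6667| / 1.6667 ≈ 8.11% → 8.1%.

8.1%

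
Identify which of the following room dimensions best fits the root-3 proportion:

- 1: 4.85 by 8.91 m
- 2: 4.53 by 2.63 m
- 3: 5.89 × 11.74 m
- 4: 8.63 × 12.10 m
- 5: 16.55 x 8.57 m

2

Target root-3 ≈ 1.732.
1: 1.837 (Δ0.105)  2: 1.722 (Δ0.010)  3: 1.993 (Δ0.261)  4: 1.402 (Δ0.330)  5: 1.931 (Δ0.199)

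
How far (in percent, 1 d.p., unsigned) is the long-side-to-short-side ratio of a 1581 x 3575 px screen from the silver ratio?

6.3%

Ratio = 3575 / 1581 ≈ 2.2612.
Ideal silver ratio ≈ 2.4142. |2.2612 − 2.4142| / 2.4142 ≈ 6.34% → 6.3%.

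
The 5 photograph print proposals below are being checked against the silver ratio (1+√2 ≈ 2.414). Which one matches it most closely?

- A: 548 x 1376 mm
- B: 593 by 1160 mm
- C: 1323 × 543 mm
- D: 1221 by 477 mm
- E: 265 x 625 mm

Target silver ratio ≈ 2.414.
A: 2.511 (Δ0.097)  B: 1.956 (Δ0.458)  C: 2.436 (Δ0.022)  D: 2.560 (Δ0.146)  E: 2.358 (Δ0.056)

C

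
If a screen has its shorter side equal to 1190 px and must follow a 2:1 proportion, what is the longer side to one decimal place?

2:1 = 2.00000.
Longer side = 1190 × 2.00000 ≈ 2380.000 → 2380.0 px.

2380.0 px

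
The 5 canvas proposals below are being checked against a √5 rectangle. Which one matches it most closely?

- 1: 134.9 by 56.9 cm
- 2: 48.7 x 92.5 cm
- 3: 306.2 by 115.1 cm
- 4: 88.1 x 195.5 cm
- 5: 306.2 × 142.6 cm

4

Target root-5 ≈ 2.236.
1: 2.371 (Δ0.135)  2: 1.899 (Δ0.337)  3: 2.660 (Δ0.424)  4: 2.219 (Δ0.017)  5: 2.147 (Δ0.089)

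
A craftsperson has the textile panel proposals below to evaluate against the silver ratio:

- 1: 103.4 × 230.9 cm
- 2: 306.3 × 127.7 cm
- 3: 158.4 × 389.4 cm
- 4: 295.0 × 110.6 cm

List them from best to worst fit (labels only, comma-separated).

2, 3, 1, 4

1: 230.9/103.4 ≈ 2.233 → |2.233 − 2.414| = 0.181
2: 306.3/127.7 ≈ 2.399 → |2.399 − 2.414| = 0.015
3: 389.4/158.4 ≈ 2.458 → |2.458 − 2.414| = 0.044
4: 295.0/110.6 ≈ 2.667 → |2.667 − 2.414| = 0.253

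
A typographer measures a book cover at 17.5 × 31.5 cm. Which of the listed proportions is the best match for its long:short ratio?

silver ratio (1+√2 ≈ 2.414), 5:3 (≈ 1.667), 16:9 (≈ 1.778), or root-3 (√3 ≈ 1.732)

16:9

31.5/17.5 ≈ 1.800. Nearest candidates are 16:9 (1.778, off by 0.022) and root-3 (1.732, off by 0.068).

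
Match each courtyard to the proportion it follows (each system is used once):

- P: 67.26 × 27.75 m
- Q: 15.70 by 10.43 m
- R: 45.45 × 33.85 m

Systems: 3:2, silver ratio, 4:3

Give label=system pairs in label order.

Ratios: P ≈ 2.424; Q ≈ 1.505; R ≈ 1.343.
Targets: 3:2 ≈ 1.500; silver ratio ≈ 2.414; 4:3 ≈ 1.333.

P=silver ratio, Q=3:2, R=4:3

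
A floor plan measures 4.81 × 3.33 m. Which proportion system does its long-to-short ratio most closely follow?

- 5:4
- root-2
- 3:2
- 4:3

4.81/3.33 ≈ 1.444. Nearest candidates are root-2 (1.414, off by 0.030) and 3:2 (1.500, off by 0.056).

root-2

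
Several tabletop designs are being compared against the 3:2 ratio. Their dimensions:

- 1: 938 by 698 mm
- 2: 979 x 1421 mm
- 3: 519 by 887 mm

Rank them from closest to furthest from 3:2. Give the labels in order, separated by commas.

1: 938/698 ≈ 1.344 → |1.344 − 1.500| = 0.156
2: 1421/979 ≈ 1.451 → |1.451 − 1.500| = 0.049
3: 887/519 ≈ 1.709 → |1.709 − 1.500| = 0.209

2, 1, 3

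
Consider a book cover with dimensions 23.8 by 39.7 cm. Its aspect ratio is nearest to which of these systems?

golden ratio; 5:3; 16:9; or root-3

5:3

39.7/23.8 ≈ 1.668. Nearest candidates are 5:3 (1.667, off by 0.001) and golden ratio (1.618, off by 0.050).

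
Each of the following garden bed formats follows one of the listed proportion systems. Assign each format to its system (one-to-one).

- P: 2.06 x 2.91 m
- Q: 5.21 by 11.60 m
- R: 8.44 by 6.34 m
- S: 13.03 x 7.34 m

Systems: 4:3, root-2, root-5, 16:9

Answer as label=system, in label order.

P = 2.91/2.06 ≈ 1.413 → root-2 (1.414)
Q = 11.60/5.21 ≈ 2.226 → root-5 (2.236)
R = 8.44/6.34 ≈ 1.331 → 4:3 (1.333)
S = 13.03/7.34 ≈ 1.775 → 16:9 (1.778)

P=root-2, Q=root-5, R=4:3, S=16:9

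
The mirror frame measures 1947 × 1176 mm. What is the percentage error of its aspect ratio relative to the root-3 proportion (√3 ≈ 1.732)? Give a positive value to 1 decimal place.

Ratio = 1947 / 1176 ≈ 1.6556.
Ideal root-3 ≈ 1.7321. |1.6556 − 1.7321| / 1.7321 ≈ 4.42% → 4.4%.

4.4%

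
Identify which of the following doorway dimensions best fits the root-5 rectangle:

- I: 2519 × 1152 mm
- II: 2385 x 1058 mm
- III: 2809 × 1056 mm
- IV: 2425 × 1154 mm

Ratios (long/short): I ≈ 2.187; II ≈ 2.254; III ≈ 2.660; IV ≈ 2.101.
root-5 ≈ 2.236; option II is nearest (Δ 0.018).

II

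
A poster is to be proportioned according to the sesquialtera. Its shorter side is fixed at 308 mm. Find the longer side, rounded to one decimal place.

462.0 mm

3:2 = 1.50000.
Longer side = 308 × 1.50000 ≈ 462.000 → 462.0 mm.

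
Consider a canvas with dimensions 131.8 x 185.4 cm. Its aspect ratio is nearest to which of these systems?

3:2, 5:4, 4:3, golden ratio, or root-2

root-2

185.4/131.8 ≈ 1.407. Nearest candidates are root-2 (1.414, off by 0.007) and 4:3 (1.333, off by 0.074).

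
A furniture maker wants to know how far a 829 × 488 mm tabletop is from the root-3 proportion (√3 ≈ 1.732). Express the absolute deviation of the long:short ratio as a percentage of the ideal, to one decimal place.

1.9%

Ratio = 829 / 488 ≈ 1.6988.
Ideal root-3 ≈ 1.7321. |1.6988 − 1.7321| / 1.7321 ≈ 1.92% → 1.9%.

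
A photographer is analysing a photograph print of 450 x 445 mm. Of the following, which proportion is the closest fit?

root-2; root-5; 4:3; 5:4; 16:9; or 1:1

1:1

450/445 ≈ 1.011. Nearest candidates are 1:1 (1.000, off by 0.011) and 5:4 (1.250, off by 0.239).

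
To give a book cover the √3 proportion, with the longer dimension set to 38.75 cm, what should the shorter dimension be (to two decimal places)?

22.37 cm

root-3 ≈ 1.73205.
Shorter side = 38.75 ÷ 1.73205 ≈ 22.3723 → 22.37 cm.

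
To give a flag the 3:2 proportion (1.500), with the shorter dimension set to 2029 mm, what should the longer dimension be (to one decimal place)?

3:2 = 1.50000.
Longer side = 2029 × 1.50000 ≈ 3043.500 → 3043.5 mm.

3043.5 mm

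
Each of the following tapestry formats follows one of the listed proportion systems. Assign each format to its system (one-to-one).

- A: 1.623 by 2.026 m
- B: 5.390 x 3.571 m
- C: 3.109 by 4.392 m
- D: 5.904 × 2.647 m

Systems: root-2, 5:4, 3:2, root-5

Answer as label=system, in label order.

A = 2.026/1.623 ≈ 1.248 → 5:4 (1.250)
B = 5.390/3.571 ≈ 1.509 → 3:2 (1.500)
C = 4.392/3.109 ≈ 1.413 → root-2 (1.414)
D = 5.904/2.647 ≈ 2.230 → root-5 (2.236)

A=5:4, B=3:2, C=root-2, D=root-5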